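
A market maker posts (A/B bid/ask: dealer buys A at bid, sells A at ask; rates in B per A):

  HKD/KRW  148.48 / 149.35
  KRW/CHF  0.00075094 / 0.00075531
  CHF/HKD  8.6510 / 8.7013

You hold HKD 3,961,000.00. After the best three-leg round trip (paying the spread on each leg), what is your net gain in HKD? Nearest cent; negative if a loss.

Net profit: HKD 74,433.90

Best loop HKD → CHF → KRW → HKD:
HKD 3,961,000.00 ÷ 8.7013 (buy CHF at ask) = CHF 455,219.34
CHF 455,219.34 ÷ 0.00075531 (buy KRW at ask) = KRW 602,692,054
KRW 602,692,054 ÷ 149.35 (buy HKD at ask) = HKD 4,035,433.90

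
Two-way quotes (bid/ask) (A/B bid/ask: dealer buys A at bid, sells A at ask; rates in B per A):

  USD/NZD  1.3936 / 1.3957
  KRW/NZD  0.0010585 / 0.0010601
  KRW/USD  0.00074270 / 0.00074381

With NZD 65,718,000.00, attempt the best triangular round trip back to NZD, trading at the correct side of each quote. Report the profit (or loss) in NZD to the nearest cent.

Best loop NZD → USD → KRW → NZD:
NZD 65,718,000.00 ÷ 1.3957 (buy USD at ask) = USD 47,086,050.01
USD 47,086,050.01 ÷ 0.00074381 (buy KRW at ask) = KRW 63,303,867,938
KRW 63,303,867,938 × 0.0010585 (sell KRW at bid) = NZD 67,007,144.21

Net profit: NZD 1,289,144.21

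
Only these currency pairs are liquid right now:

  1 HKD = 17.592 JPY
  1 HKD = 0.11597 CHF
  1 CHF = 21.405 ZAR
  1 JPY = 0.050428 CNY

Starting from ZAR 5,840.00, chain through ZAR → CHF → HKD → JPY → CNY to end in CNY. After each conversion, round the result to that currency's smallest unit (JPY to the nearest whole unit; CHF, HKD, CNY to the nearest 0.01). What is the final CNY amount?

ZAR 5,840.00 ÷ 21.405 = CHF 272.83
CHF 272.83 ÷ 0.11597 = HKD 2,352.59
HKD 2,352.59 × 17.592 = JPY 41,387
JPY 41,387 × 0.050428 = CNY 2,087.06

CNY 2,087.06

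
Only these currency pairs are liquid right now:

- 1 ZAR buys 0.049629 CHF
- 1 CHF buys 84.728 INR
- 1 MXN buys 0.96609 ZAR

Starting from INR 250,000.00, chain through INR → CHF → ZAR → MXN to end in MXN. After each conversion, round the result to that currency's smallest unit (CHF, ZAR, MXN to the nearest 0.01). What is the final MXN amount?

INR 250,000.00 ÷ 84.728 = CHF 2,950.62
CHF 2,950.62 ÷ 0.049629 = ZAR 59,453.55
ZAR 59,453.55 ÷ 0.96609 = MXN 61,540.38

MXN 61,540.38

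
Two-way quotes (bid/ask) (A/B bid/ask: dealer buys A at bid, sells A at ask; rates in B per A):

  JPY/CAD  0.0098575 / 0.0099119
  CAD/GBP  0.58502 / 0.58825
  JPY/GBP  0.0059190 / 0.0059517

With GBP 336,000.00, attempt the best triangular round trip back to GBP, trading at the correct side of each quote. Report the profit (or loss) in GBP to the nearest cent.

Net profit: GBP 5,089.83

Best loop GBP → CAD → JPY → GBP:
GBP 336,000.00 ÷ 0.58825 (buy CAD at ask) = CAD 571,185.72
CAD 571,185.72 ÷ 0.0099119 (buy JPY at ask) = JPY 57,626,259
JPY 57,626,259 × 0.0059190 (sell JPY at bid) = GBP 341,089.83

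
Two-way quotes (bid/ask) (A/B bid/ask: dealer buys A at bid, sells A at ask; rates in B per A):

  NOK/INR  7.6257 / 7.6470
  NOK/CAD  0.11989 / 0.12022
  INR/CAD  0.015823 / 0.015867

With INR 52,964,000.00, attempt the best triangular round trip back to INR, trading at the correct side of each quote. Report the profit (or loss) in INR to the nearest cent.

Net profit: INR 194,485.24

Best loop INR → CAD → NOK → INR:
INR 52,964,000.00 × 0.015823 (sell INR at bid) = CAD 838,049.37
CAD 838,049.37 ÷ 0.12022 (buy NOK at ask) = NOK 6,970,964.66
NOK 6,970,964.66 × 7.6257 (sell NOK at bid) = INR 53,158,485.24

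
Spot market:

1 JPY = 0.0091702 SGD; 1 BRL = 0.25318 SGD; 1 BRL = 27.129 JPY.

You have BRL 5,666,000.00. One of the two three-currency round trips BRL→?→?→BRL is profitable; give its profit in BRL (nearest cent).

Profit: BRL 100,248.74

Profitable loop is BRL → SGD → JPY → BRL:
BRL 5,666,000.00 × 0.25318 = SGD 1,434,517.88
SGD 1,434,517.88 ÷ 0.0091702 = JPY 156,432,562
JPY 156,432,562 ÷ 27.129 = BRL 5,766,248.74
Profit = BRL 5,766,248.74 − BRL 5,666,000.00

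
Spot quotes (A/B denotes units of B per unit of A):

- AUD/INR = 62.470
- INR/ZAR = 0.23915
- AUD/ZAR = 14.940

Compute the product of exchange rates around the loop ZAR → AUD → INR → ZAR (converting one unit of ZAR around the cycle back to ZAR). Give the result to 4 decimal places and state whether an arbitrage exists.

1.0000 (no arbitrage)

Around ZAR → AUD → INR → ZAR: 1 ÷ 14.940 × 62.470 × 0.23915 = 0.999980
Product ≈ 1 (deviation 0.002%, within rounding noise).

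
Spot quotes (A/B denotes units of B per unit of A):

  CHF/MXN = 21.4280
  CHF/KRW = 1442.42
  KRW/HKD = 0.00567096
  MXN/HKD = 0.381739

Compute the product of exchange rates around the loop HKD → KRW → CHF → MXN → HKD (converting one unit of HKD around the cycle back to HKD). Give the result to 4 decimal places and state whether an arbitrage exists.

Around HKD → KRW → CHF → MXN → HKD: 1 ÷ 0.00567096 ÷ 1442.42 × 21.4280 × 0.381739 = 1.000000
Product ≈ 1 (deviation 0.000%, within rounding noise).

1.0000 (no arbitrage)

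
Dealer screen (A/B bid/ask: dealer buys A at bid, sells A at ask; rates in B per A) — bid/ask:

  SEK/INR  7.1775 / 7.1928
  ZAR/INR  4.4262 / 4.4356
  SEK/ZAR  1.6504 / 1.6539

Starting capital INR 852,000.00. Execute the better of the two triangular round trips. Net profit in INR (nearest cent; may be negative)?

Net profit: INR 13,290.35

Best loop INR → SEK → ZAR → INR:
INR 852,000.00 ÷ 7.1928 (buy SEK at ask) = SEK 118,451.79
SEK 118,451.79 × 1.6504 (sell SEK at bid) = ZAR 195,492.83
ZAR 195,492.83 × 4.4262 (sell ZAR at bid) = INR 865,290.35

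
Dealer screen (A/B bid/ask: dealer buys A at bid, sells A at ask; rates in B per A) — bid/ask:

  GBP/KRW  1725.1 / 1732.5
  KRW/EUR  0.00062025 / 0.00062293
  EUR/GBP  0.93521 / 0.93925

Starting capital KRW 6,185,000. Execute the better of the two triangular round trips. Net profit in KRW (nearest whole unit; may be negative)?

Net profit: KRW 4,134

Best loop KRW → EUR → GBP → KRW:
KRW 6,185,000 × 0.00062025 (sell KRW at bid) = EUR 3,836.25
EUR 3,836.25 × 0.93521 (sell EUR at bid) = GBP 3,587.70
GBP 3,587.70 × 1725.1 (sell GBP at bid) = KRW 6,189,134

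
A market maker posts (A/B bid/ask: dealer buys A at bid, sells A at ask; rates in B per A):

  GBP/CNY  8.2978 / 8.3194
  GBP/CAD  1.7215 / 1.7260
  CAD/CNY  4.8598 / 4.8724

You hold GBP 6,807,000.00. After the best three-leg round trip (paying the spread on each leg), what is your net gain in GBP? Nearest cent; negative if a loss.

Net profit: GBP 38,247.71

Best loop GBP → CAD → CNY → GBP:
GBP 6,807,000.00 × 1.7215 (sell GBP at bid) = CAD 11,718,250.50
CAD 11,718,250.50 × 4.8598 (sell CAD at bid) = CNY 56,948,353.78
CNY 56,948,353.78 ÷ 8.3194 (buy GBP at ask) = GBP 6,845,247.71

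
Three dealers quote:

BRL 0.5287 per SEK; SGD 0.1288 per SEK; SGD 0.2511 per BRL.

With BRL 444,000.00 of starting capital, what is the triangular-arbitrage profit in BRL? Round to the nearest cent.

Profit: BRL 13,639.11

Profitable loop is BRL → SGD → SEK → BRL:
BRL 444,000.00 × 0.2511 = SGD 111,488.40
SGD 111,488.40 ÷ 0.1288 = SEK 865,593.17
SEK 865,593.17 × 0.5287 = BRL 457,639.11
Profit = BRL 457,639.11 − BRL 444,000.00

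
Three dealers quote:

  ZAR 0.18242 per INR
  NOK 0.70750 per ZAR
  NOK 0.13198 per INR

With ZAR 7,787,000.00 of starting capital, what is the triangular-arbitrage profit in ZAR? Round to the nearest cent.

Profitable loop is ZAR → INR → NOK → ZAR:
ZAR 7,787,000.00 ÷ 0.18242 = INR 42,687,205.35
INR 42,687,205.35 × 0.13198 = NOK 5,633,857.36
NOK 5,633,857.36 ÷ 0.70750 = ZAR 7,963,049.28
Profit = ZAR 7,963,049.28 − ZAR 7,787,000.00

Profit: ZAR 176,049.28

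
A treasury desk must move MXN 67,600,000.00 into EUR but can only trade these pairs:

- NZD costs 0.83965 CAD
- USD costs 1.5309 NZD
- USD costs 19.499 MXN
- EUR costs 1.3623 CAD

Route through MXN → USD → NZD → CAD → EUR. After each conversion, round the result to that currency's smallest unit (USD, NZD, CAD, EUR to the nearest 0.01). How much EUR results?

MXN 67,600,000.00 ÷ 19.499 = USD 3,466,844.45
USD 3,466,844.45 × 1.5309 = NZD 5,307,392.17
NZD 5,307,392.17 × 0.83965 = CAD 4,456,351.84
CAD 4,456,351.84 ÷ 1.3623 = EUR 3,271,197.12

EUR 3,271,197.12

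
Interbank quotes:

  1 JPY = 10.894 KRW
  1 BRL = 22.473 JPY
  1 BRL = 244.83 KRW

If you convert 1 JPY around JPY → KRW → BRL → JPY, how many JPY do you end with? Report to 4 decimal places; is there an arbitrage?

1.0000 (no arbitrage)

Around JPY → KRW → BRL → JPY: 1 × 10.894 ÷ 244.83 × 22.473 = 0.999963
Product ≈ 1 (deviation 0.004%, within rounding noise).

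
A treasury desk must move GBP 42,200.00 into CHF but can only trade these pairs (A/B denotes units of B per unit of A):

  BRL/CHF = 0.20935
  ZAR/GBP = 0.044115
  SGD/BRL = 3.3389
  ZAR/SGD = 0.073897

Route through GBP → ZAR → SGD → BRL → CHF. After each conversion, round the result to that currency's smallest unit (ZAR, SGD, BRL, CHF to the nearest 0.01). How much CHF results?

CHF 49,411.65

GBP 42,200.00 ÷ 0.044115 = ZAR 956,590.73
ZAR 956,590.73 × 0.073897 = SGD 70,689.19
SGD 70,689.19 × 3.3389 = BRL 236,024.14
BRL 236,024.14 × 0.20935 = CHF 49,411.65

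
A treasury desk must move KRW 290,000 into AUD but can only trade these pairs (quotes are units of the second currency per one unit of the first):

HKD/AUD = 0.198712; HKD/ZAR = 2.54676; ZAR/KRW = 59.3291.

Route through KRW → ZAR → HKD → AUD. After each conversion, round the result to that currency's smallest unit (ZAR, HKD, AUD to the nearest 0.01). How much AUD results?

AUD 381.39

KRW 290,000 ÷ 59.3291 = ZAR 4,887.99
ZAR 4,887.99 ÷ 2.54676 = HKD 1,919.30
HKD 1,919.30 × 0.198712 = AUD 381.39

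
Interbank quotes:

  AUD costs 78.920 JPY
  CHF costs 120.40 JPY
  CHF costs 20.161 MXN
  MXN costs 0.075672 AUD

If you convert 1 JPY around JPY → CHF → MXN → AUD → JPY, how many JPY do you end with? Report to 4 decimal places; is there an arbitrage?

1.0000 (no arbitrage)

Around JPY → CHF → MXN → AUD → JPY: 1 ÷ 120.40 × 20.161 × 0.075672 × 78.920 = 1.000018
Product ≈ 1 (deviation 0.002%, within rounding noise).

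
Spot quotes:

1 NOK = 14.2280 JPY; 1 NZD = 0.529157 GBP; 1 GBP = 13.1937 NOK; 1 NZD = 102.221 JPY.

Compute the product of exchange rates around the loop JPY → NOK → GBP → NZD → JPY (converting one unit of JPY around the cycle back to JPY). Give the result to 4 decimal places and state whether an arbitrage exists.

1.0291 (arbitrage exists)

Around JPY → NOK → GBP → NZD → JPY: 1 ÷ 14.2280 ÷ 13.1937 ÷ 0.529157 × 102.221 = 1.029070
Product > 1; profitable direction is JPY → NOK → GBP → NZD → JPY.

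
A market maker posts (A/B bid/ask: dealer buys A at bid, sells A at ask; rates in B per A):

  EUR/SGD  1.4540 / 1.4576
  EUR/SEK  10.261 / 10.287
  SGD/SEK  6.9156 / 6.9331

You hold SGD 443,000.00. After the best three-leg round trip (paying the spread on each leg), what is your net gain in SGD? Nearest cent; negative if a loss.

Net profit: SGD 6,808.43

Best loop SGD → EUR → SEK → SGD:
SGD 443,000.00 ÷ 1.4576 (buy EUR at ask) = EUR 303,924.26
EUR 303,924.26 × 10.261 (sell EUR at bid) = SEK 3,118,566.82
SEK 3,118,566.82 ÷ 6.9331 (buy SGD at ask) = SGD 449,808.43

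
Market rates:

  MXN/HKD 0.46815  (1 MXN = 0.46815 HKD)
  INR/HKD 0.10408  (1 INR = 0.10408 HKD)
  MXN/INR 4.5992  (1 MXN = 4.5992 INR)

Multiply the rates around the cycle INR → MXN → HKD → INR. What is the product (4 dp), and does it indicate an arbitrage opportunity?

0.9780 (arbitrage exists)

Around INR → MXN → HKD → INR: 1 ÷ 4.5992 × 0.46815 ÷ 0.10408 = 0.977992
Product < 1; profitable direction is INR → HKD → MXN → INR.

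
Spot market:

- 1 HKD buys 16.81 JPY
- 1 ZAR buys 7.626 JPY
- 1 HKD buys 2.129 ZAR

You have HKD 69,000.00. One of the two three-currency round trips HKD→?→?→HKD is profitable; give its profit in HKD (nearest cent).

Profit: HKD 2,440.48

Profitable loop is HKD → JPY → ZAR → HKD:
HKD 69,000.00 × 16.81 = JPY 1,159,890
JPY 1,159,890 ÷ 7.626 = ZAR 152,096.77
ZAR 152,096.77 ÷ 2.129 = HKD 71,440.48
Profit = HKD 71,440.48 − HKD 69,000.00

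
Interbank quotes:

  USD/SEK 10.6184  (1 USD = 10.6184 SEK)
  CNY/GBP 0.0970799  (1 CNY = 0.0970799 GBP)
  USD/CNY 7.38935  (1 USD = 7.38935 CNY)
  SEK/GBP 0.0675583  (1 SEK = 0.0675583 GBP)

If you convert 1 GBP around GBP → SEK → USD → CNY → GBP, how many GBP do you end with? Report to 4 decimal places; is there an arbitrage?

Around GBP → SEK → USD → CNY → GBP: 1 ÷ 0.0675583 ÷ 10.6184 × 7.38935 × 0.0970799 = 0.999995
Product ≈ 1 (deviation 0.001%, within rounding noise).

1.0000 (no arbitrage)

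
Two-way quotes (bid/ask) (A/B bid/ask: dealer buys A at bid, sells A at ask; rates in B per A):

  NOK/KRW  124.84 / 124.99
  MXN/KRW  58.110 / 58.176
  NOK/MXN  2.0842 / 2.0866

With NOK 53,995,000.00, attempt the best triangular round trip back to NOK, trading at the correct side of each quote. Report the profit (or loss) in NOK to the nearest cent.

Net profit: NOK 1,534,561.66

Best loop NOK → KRW → MXN → NOK:
NOK 53,995,000.00 × 124.84 (sell NOK at bid) = KRW 6,740,735,800
KRW 6,740,735,800 ÷ 58.176 (buy MXN at ask) = MXN 115,867,983.36
MXN 115,867,983.36 ÷ 2.0866 (buy NOK at ask) = NOK 55,529,561.66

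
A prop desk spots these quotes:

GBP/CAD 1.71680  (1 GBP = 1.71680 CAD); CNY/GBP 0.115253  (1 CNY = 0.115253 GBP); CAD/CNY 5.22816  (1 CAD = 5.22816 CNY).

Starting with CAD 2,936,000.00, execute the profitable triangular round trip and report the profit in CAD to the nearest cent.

Profitable loop is CAD → CNY → GBP → CAD:
CAD 2,936,000.00 × 5.22816 = CNY 15,349,877.76
CNY 15,349,877.76 × 0.115253 = GBP 1,769,119.46
GBP 1,769,119.46 × 1.71680 = CAD 3,037,224.29
Profit = CAD 3,037,224.29 − CAD 2,936,000.00

Profit: CAD 101,224.29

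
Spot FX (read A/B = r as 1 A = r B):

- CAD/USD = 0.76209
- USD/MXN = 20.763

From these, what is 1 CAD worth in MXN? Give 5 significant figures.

CAD/MXN = 15.823

1 CAD × 0.76209 = 0.76209 USD
0.76209 USD × 20.763 = 15.8233 MXN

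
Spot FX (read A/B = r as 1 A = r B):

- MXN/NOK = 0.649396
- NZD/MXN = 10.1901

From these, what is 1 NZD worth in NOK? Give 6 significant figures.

NZD/NOK = 6.61741

1 NZD × 10.1901 = 10.1901 MXN
10.1901 MXN × 0.649396 = 6.61741 NOK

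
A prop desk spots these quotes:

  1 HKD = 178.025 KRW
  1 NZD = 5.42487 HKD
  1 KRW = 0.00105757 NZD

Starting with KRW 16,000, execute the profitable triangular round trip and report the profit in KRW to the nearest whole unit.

Profit: KRW 342

Profitable loop is KRW → NZD → HKD → KRW:
KRW 16,000 × 0.00105757 = NZD 16.92
NZD 16.92 × 5.42487 = HKD 91.79
HKD 91.79 × 178.025 = KRW 16,342
Profit = KRW 16,342 − KRW 16,000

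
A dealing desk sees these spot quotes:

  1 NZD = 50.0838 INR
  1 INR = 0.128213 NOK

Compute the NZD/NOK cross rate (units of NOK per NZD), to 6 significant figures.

NZD/NOK = 6.42139

1 NZD × 50.0838 = 50.0838 INR
50.0838 INR × 0.128213 = 6.42139 NOK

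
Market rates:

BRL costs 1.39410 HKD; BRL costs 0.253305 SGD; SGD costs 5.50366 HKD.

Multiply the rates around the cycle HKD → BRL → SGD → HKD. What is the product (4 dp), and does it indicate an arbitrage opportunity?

Around HKD → BRL → SGD → HKD: 1 ÷ 1.39410 × 0.253305 × 5.50366 = 1.000003
Product ≈ 1 (deviation 0.000%, within rounding noise).

1.0000 (no arbitrage)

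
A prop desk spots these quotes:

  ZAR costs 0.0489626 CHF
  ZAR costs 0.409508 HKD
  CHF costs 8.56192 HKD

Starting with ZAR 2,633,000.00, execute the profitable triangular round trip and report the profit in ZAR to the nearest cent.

Profit: ZAR 62,405.47

Profitable loop is ZAR → CHF → HKD → ZAR:
ZAR 2,633,000.00 × 0.0489626 = CHF 128,918.53
CHF 128,918.53 × 8.56192 = HKD 1,103,790.10
HKD 1,103,790.10 ÷ 0.409508 = ZAR 2,695,405.47
Profit = ZAR 2,695,405.47 − ZAR 2,633,000.00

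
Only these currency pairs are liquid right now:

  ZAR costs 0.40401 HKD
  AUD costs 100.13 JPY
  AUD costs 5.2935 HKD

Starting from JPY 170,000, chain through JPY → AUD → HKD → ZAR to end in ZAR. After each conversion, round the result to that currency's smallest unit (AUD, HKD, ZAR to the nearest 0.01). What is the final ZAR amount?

JPY 170,000 ÷ 100.13 = AUD 1,697.79
AUD 1,697.79 × 5.2935 = HKD 8,987.25
HKD 8,987.25 ÷ 0.40401 = ZAR 22,245.12

ZAR 22,245.12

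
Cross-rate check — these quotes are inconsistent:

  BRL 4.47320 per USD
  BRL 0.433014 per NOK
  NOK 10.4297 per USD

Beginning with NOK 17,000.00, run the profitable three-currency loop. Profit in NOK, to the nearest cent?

Profitable loop is NOK → BRL → USD → NOK:
NOK 17,000.00 × 0.433014 = BRL 7,361.24
BRL 7,361.24 ÷ 4.47320 = USD 1,645.63
USD 1,645.63 × 10.4297 = NOK 17,163.44
Profit = NOK 17,163.44 − NOK 17,000.00

Profit: NOK 163.44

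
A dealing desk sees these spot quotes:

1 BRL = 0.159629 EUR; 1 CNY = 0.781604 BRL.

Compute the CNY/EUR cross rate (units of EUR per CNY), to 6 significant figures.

1 CNY × 0.781604 = 0.781604 BRL
0.781604 BRL × 0.159629 = 0.124767 EUR

CNY/EUR = 0.124767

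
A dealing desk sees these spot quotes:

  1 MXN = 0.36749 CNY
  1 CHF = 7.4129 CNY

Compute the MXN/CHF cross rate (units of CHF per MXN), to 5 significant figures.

MXN/CHF = 0.049574

1 MXN × 0.36749 = 0.36749 CNY
0.36749 CNY ÷ 7.4129 = 0.0495744 CHF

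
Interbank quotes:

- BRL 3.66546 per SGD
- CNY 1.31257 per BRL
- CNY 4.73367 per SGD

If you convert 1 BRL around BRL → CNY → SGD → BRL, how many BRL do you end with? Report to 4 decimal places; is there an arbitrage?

Around BRL → CNY → SGD → BRL: 1 × 1.31257 ÷ 4.73367 × 3.66546 = 1.016373
Product > 1; profitable direction is BRL → CNY → SGD → BRL.

1.0164 (arbitrage exists)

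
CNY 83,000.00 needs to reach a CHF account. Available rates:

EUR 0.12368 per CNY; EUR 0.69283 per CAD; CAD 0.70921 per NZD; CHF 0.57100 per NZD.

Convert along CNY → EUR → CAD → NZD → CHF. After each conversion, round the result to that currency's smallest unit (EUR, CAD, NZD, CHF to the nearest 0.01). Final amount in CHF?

CHF 11,929.22

CNY 83,000.00 × 0.12368 = EUR 10,265.44
EUR 10,265.44 ÷ 0.69283 = CAD 14,816.68
CAD 14,816.68 ÷ 0.70921 = NZD 20,891.81
NZD 20,891.81 × 0.57100 = CHF 11,929.22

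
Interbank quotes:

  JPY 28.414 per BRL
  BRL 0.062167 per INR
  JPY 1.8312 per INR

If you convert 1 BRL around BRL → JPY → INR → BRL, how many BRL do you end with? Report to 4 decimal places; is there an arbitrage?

0.9646 (arbitrage exists)

Around BRL → JPY → INR → BRL: 1 × 28.414 ÷ 1.8312 × 0.062167 = 0.964621
Product < 1; profitable direction is BRL → INR → JPY → BRL.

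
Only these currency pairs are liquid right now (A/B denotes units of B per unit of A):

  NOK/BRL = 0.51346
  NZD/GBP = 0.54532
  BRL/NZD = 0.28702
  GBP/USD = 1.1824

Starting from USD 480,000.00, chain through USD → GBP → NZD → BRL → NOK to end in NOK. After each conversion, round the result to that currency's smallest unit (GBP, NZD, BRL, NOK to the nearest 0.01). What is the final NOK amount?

NOK 5,051,340.12

USD 480,000.00 ÷ 1.1824 = GBP 405,953.99
GBP 405,953.99 ÷ 0.54532 = NZD 744,432.61
NZD 744,432.61 ÷ 0.28702 = BRL 2,593,661.10
BRL 2,593,661.10 ÷ 0.51346 = NOK 5,051,340.12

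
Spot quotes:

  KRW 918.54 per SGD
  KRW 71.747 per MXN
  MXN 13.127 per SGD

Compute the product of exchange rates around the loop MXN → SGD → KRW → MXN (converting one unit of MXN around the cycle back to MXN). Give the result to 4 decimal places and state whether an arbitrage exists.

0.9753 (arbitrage exists)

Around MXN → SGD → KRW → MXN: 1 ÷ 13.127 × 918.54 ÷ 71.747 = 0.975279
Product < 1; profitable direction is MXN → KRW → SGD → MXN.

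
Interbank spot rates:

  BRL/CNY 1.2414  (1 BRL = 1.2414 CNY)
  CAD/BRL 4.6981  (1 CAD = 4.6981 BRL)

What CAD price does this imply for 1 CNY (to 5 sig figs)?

CNY/CAD = 0.17146

1 CNY ÷ 1.2414 = 0.805542 BRL
0.805542 BRL ÷ 4.6981 = 0.171461 CAD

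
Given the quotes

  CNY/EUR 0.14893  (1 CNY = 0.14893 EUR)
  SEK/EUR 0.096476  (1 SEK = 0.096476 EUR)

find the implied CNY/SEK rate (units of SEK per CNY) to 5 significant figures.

1 CNY × 0.14893 = 0.14893 EUR
0.14893 EUR ÷ 0.096476 = 1.5437 SEK

CNY/SEK = 1.5437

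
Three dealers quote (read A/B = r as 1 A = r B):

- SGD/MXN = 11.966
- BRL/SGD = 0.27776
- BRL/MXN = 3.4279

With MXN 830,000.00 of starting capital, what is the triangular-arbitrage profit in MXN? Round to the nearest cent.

Profit: MXN 26,027.14

Profitable loop is MXN → SGD → BRL → MXN:
MXN 830,000.00 ÷ 11.966 = SGD 69,363.20
SGD 69,363.20 ÷ 0.27776 = BRL 249,723.49
BRL 249,723.49 × 3.4279 = MXN 856,027.14
Profit = MXN 856,027.14 − MXN 830,000.00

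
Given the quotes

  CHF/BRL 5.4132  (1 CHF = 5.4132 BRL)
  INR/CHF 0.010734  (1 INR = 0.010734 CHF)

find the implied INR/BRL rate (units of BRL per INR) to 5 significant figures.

INR/BRL = 0.058105

1 INR × 0.010734 = 0.010734 CHF
0.010734 CHF × 5.4132 = 0.0581053 BRL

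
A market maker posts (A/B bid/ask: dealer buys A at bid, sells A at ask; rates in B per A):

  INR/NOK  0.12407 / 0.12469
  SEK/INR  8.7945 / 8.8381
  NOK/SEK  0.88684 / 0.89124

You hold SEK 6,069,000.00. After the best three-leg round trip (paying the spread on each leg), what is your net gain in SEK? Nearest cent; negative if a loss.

Net profit: SEK 110,195.44

Best loop SEK → NOK → INR → SEK:
SEK 6,069,000.00 ÷ 0.89124 (buy NOK at ask) = NOK 6,809,613.57
NOK 6,809,613.57 ÷ 0.12469 (buy INR at ask) = INR 54,612,347.20
INR 54,612,347.20 ÷ 8.8381 (buy SEK at ask) = SEK 6,179,195.44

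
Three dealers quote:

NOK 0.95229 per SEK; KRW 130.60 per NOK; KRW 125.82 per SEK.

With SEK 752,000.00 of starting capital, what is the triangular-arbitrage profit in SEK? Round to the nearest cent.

Profitable loop is SEK → KRW → NOK → SEK:
SEK 752,000.00 × 125.82 = KRW 94,616,640
KRW 94,616,640 ÷ 130.60 = NOK 724,476.57
NOK 724,476.57 ÷ 0.95229 = SEK 760,773.05
Profit = SEK 760,773.05 − SEK 752,000.00

Profit: SEK 8,773.05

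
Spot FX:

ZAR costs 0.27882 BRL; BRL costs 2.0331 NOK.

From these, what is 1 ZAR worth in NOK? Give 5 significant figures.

ZAR/NOK = 0.56687

1 ZAR × 0.27882 = 0.27882 BRL
0.27882 BRL × 2.0331 = 0.566869 NOK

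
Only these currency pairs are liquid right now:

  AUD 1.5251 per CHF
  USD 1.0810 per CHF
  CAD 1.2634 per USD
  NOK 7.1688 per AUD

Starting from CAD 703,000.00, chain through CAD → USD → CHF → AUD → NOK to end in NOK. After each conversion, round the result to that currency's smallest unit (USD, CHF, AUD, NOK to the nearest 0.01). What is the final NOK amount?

NOK 5,627,733.82

CAD 703,000.00 ÷ 1.2634 = USD 556,435.02
USD 556,435.02 ÷ 1.0810 = CHF 514,741.00
CHF 514,741.00 × 1.5251 = AUD 785,031.50
AUD 785,031.50 × 7.1688 = NOK 5,627,733.82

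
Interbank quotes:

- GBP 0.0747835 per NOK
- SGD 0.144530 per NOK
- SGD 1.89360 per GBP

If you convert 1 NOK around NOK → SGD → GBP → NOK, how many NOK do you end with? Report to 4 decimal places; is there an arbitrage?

Around NOK → SGD → GBP → NOK: 1 × 0.144530 ÷ 1.89360 ÷ 0.0747835 = 1.020620
Product > 1; profitable direction is NOK → SGD → GBP → NOK.

1.0206 (arbitrage exists)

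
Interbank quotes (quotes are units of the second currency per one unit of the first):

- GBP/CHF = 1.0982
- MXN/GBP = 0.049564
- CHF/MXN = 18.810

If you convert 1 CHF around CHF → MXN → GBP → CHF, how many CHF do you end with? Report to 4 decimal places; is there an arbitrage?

Around CHF → MXN → GBP → CHF: 1 × 18.810 × 0.049564 × 1.0982 = 1.023851
Product > 1; profitable direction is CHF → MXN → GBP → CHF.

1.0239 (arbitrage exists)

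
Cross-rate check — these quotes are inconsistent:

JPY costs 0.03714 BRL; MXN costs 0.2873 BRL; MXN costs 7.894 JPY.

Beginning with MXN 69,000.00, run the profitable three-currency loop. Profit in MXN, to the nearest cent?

Profitable loop is MXN → JPY → BRL → MXN:
MXN 69,000.00 × 7.894 = JPY 544,686
JPY 544,686 × 0.03714 = BRL 20,229.64
BRL 20,229.64 ÷ 0.2873 = MXN 70,412.94
Profit = MXN 70,412.94 − MXN 69,000.00

Profit: MXN 1,412.94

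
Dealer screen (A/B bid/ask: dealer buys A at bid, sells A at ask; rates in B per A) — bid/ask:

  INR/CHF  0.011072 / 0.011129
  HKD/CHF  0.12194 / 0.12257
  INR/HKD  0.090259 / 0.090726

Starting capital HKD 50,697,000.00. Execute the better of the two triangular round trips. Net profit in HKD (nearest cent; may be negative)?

Net result: HKD -220,133.39 (no profitable arbitrage after spreads)

Best loop HKD → INR → CHF → HKD:
HKD 50,697,000.00 ÷ 0.090726 (buy INR at ask) = INR 558,792,407.91
INR 558,792,407.91 × 0.011072 (sell INR at bid) = CHF 6,186,949.54
CHF 6,186,949.54 ÷ 0.12257 (buy HKD at ask) = HKD 50,476,866.61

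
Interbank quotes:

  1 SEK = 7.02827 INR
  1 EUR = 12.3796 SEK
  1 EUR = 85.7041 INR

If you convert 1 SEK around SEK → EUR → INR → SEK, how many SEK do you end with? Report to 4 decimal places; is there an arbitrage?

Around SEK → EUR → INR → SEK: 1 ÷ 12.3796 × 85.7041 ÷ 7.02827 = 0.985023
Product < 1; profitable direction is SEK → INR → EUR → SEK.

0.9850 (arbitrage exists)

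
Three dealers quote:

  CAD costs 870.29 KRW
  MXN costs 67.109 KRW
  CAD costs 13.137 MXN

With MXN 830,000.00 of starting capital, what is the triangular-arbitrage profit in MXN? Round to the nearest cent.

Profitable loop is MXN → KRW → CAD → MXN:
MXN 830,000.00 × 67.109 = KRW 55,700,470
KRW 55,700,470 ÷ 870.29 = CAD 64,002.19
CAD 64,002.19 × 13.137 = MXN 840,796.83
Profit = MXN 840,796.83 − MXN 830,000.00

Profit: MXN 10,796.83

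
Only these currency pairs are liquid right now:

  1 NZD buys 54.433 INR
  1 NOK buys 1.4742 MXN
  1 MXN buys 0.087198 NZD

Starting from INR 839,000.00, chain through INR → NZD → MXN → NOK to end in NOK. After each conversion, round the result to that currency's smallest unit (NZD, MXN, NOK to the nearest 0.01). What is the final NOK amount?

NOK 119,904.82

INR 839,000.00 ÷ 54.433 = NZD 15,413.44
NZD 15,413.44 ÷ 0.087198 = MXN 176,763.69
MXN 176,763.69 ÷ 1.4742 = NOK 119,904.82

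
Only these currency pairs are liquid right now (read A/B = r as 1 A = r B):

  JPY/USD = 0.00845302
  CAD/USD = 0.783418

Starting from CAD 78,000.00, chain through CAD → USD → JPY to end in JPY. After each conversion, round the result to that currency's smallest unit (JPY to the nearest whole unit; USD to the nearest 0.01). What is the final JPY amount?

CAD 78,000.00 × 0.783418 = USD 61,106.60
USD 61,106.60 ÷ 0.00845302 = JPY 7,228,967

JPY 7,228,967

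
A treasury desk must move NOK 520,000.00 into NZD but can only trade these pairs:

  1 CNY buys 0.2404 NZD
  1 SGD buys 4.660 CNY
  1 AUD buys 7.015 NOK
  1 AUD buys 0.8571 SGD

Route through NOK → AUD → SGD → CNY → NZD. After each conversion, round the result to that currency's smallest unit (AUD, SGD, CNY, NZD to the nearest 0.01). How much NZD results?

NZD 71,175.01

NOK 520,000.00 ÷ 7.015 = AUD 74,126.87
AUD 74,126.87 × 0.8571 = SGD 63,534.14
SGD 63,534.14 × 4.660 = CNY 296,069.09
CNY 296,069.09 × 0.2404 = NZD 71,175.01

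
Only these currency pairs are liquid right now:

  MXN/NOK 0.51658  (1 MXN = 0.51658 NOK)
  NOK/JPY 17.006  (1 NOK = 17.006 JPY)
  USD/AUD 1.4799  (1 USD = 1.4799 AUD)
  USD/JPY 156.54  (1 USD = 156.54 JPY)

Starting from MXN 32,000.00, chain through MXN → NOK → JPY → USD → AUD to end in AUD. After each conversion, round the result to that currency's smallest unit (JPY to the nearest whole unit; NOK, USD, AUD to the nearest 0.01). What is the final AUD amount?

AUD 2,657.65

MXN 32,000.00 × 0.51658 = NOK 16,530.56
NOK 16,530.56 × 17.006 = JPY 281,119
JPY 281,119 ÷ 156.54 = USD 1,795.83
USD 1,795.83 × 1.4799 = AUD 2,657.65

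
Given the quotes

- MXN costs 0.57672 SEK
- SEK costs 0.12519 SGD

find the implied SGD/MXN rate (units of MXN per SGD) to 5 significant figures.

SGD/MXN = 13.850

1 SGD ÷ 0.12519 = 7.98786 SEK
7.98786 SEK ÷ 0.57672 = 13.8505 MXN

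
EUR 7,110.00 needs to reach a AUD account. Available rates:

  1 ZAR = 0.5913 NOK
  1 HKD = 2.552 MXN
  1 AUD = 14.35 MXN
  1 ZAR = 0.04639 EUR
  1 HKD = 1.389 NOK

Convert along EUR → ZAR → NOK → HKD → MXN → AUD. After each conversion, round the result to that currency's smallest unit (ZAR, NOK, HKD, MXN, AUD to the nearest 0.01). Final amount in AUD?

EUR 7,110.00 ÷ 0.04639 = ZAR 153,265.79
ZAR 153,265.79 × 0.5913 = NOK 90,626.06
NOK 90,626.06 ÷ 1.389 = HKD 65,245.54
HKD 65,245.54 × 2.552 = MXN 166,506.62
MXN 166,506.62 ÷ 14.35 = AUD 11,603.25

AUD 11,603.25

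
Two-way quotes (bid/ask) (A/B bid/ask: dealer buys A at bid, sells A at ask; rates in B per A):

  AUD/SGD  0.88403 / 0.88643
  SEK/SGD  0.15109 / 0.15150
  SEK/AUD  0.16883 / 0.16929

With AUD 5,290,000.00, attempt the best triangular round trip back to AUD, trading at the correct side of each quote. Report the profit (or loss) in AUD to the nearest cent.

Net profit: AUD 36,177.58

Best loop AUD → SEK → SGD → AUD:
AUD 5,290,000.00 ÷ 0.16929 (buy SEK at ask) = SEK 31,248,154.06
SEK 31,248,154.06 × 0.15109 (sell SEK at bid) = SGD 4,721,283.60
SGD 4,721,283.60 ÷ 0.88643 (buy AUD at ask) = AUD 5,326,177.58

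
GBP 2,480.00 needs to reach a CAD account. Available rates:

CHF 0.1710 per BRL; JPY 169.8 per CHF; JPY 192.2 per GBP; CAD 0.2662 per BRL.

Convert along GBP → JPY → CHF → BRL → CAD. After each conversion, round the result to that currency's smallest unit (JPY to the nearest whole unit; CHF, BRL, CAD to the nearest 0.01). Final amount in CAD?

CAD 4,369.98

GBP 2,480.00 × 192.2 = JPY 476,656
JPY 476,656 ÷ 169.8 = CHF 2,807.16
CHF 2,807.16 ÷ 0.1710 = BRL 16,416.14
BRL 16,416.14 × 0.2662 = CAD 4,369.98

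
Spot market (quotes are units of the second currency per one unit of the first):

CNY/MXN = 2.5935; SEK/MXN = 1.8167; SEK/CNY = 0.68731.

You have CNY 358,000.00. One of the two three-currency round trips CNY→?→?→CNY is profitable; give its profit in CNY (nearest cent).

Profit: CNY 6,860.90

Profitable loop is CNY → SEK → MXN → CNY:
CNY 358,000.00 ÷ 0.68731 = SEK 520,871.22
SEK 520,871.22 × 1.8167 = MXN 946,266.75
MXN 946,266.75 ÷ 2.5935 = CNY 364,860.90
Profit = CNY 364,860.90 − CNY 358,000.00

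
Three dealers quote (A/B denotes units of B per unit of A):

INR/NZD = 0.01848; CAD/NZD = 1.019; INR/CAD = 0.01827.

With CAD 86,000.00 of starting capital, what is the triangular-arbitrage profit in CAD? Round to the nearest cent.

Profit: CAD 638.16

Profitable loop is CAD → NZD → INR → CAD:
CAD 86,000.00 × 1.019 = NZD 87,634.00
NZD 87,634.00 ÷ 0.01848 = INR 4,742,099.57
INR 4,742,099.57 × 0.01827 = CAD 86,638.16
Profit = CAD 86,638.16 − CAD 86,000.00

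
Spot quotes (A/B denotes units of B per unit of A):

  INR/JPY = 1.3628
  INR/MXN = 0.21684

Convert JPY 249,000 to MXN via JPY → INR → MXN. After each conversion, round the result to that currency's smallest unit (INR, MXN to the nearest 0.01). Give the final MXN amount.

JPY 249,000 ÷ 1.3628 = INR 182,712.06
INR 182,712.06 × 0.21684 = MXN 39,619.28

MXN 39,619.28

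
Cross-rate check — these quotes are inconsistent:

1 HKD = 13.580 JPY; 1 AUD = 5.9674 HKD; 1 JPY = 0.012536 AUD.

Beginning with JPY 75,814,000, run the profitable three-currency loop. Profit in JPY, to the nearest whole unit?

Profitable loop is JPY → AUD → HKD → JPY:
JPY 75,814,000 × 0.012536 = AUD 950,404.30
AUD 950,404.30 × 5.9674 = HKD 5,671,442.64
HKD 5,671,442.64 × 13.580 = JPY 77,018,191
Profit = JPY 77,018,191 − JPY 75,814,000

Profit: JPY 1,204,191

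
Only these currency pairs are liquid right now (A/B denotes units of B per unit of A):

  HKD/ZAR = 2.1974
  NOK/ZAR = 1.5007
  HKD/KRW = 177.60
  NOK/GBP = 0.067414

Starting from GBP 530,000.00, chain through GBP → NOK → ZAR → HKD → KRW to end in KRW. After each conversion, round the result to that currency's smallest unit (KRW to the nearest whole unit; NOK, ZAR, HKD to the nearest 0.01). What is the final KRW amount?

GBP 530,000.00 ÷ 0.067414 = NOK 7,861,868.45
NOK 7,861,868.45 × 1.5007 = ZAR 11,798,305.98
ZAR 11,798,305.98 ÷ 2.1974 = HKD 5,369,211.79
HKD 5,369,211.79 × 177.60 = KRW 953,572,014

KRW 953,572,014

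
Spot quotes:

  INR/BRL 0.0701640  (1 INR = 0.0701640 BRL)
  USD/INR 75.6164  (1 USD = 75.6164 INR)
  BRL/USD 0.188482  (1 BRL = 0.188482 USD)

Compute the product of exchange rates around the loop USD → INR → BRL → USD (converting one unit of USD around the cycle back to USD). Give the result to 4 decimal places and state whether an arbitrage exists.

1.0000 (no arbitrage)

Around USD → INR → BRL → USD: 1 × 75.6164 × 0.0701640 × 0.188482 = 1.000001
Product ≈ 1 (deviation 0.000%, within rounding noise).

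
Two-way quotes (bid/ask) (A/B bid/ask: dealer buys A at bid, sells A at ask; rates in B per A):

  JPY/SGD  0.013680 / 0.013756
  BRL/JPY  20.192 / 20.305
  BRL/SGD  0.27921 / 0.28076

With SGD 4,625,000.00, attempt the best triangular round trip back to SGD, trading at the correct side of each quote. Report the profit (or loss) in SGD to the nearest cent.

Best loop SGD → JPY → BRL → SGD:
SGD 4,625,000.00 ÷ 0.013756 (buy JPY at ask) = JPY 336,216,924
JPY 336,216,924 ÷ 20.305 (buy BRL at ask) = BRL 16,558,331.62
BRL 16,558,331.62 × 0.27921 (sell BRL at bid) = SGD 4,623,251.77

Net result: SGD -1,748.23 (no profitable arbitrage after spreads)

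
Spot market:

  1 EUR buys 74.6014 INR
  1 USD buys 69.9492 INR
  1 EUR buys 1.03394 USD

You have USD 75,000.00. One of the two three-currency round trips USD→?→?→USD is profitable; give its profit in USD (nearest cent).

Profit: USD 2,362.44

Profitable loop is USD → EUR → INR → USD:
USD 75,000.00 ÷ 1.03394 = EUR 72,538.06
EUR 72,538.06 × 74.6014 = INR 5,411,440.70
INR 5,411,440.70 ÷ 69.9492 = USD 77,362.44
Profit = USD 77,362.44 − USD 75,000.00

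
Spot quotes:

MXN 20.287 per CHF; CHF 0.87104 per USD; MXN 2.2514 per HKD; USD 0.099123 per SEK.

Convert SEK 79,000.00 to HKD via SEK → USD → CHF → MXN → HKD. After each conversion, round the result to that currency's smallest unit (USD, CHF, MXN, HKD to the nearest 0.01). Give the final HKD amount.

SEK 79,000.00 × 0.099123 = USD 7,830.72
USD 7,830.72 × 0.87104 = CHF 6,820.87
CHF 6,820.87 × 20.287 = MXN 138,374.99
MXN 138,374.99 ÷ 2.2514 = HKD 61,461.75

HKD 61,461.75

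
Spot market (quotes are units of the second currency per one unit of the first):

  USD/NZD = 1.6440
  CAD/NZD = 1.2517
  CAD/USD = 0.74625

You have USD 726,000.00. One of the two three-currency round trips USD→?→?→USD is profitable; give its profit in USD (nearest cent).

Profit: USD 14,714.28

Profitable loop is USD → CAD → NZD → USD:
USD 726,000.00 ÷ 0.74625 = CAD 972,864.32
CAD 972,864.32 × 1.2517 = NZD 1,217,734.27
NZD 1,217,734.27 ÷ 1.6440 = USD 740,714.28
Profit = USD 740,714.28 − USD 726,000.00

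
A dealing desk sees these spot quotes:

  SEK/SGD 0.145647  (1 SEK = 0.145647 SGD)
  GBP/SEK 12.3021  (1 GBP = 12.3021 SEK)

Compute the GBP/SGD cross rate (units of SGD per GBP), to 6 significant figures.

1 GBP × 12.3021 = 12.3021 SEK
12.3021 SEK × 0.145647 = 1.79176 SGD

GBP/SGD = 1.79176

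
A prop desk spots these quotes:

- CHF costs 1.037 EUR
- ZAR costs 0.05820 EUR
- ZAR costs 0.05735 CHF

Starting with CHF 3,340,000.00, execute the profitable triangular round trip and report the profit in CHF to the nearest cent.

Profitable loop is CHF → EUR → ZAR → CHF:
CHF 3,340,000.00 × 1.037 = EUR 3,463,580.00
EUR 3,463,580.00 ÷ 0.05820 = ZAR 59,511,683.85
ZAR 59,511,683.85 × 0.05735 = CHF 3,412,995.07
Profit = CHF 3,412,995.07 − CHF 3,340,000.00

Profit: CHF 72,995.07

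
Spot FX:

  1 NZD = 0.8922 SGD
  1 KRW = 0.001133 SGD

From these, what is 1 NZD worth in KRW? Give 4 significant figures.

1 NZD × 0.8922 = 0.8922 SGD
0.8922 SGD ÷ 0.001133 = 787.467 KRW

NZD/KRW = 787.5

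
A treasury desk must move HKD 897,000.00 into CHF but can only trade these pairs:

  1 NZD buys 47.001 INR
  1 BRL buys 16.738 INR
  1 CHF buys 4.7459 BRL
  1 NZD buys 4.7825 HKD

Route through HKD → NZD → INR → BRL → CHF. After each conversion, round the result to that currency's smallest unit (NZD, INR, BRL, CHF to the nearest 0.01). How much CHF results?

HKD 897,000.00 ÷ 4.7825 = NZD 187,558.81
NZD 187,558.81 × 47.001 = INR 8,815,451.63
INR 8,815,451.63 ÷ 16.738 = BRL 526,672.94
BRL 526,672.94 ÷ 4.7459 = CHF 110,974.30

CHF 110,974.30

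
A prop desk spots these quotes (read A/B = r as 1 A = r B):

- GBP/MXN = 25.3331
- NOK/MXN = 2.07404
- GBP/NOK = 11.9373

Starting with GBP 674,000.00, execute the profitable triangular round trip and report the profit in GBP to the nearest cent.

Profitable loop is GBP → MXN → NOK → GBP:
GBP 674,000.00 × 25.3331 = MXN 17,074,509.40
MXN 17,074,509.40 ÷ 2.07404 = NOK 8,232,487.99
NOK 8,232,487.99 ÷ 11.9373 = GBP 689,644.06
Profit = GBP 689,644.06 − GBP 674,000.00

Profit: GBP 15,644.06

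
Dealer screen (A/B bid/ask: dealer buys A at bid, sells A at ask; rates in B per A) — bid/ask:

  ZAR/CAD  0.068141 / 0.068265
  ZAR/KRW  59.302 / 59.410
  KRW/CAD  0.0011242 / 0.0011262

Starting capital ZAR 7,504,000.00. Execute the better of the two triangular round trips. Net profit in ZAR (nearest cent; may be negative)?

Best loop ZAR → CAD → KRW → ZAR:
ZAR 7,504,000.00 × 0.068141 (sell ZAR at bid) = CAD 511,330.06
CAD 511,330.06 ÷ 0.0011262 (buy KRW at ask) = KRW 454,031,312
KRW 454,031,312 ÷ 59.410 (buy ZAR at ask) = ZAR 7,642,338.20

Net profit: ZAR 138,338.20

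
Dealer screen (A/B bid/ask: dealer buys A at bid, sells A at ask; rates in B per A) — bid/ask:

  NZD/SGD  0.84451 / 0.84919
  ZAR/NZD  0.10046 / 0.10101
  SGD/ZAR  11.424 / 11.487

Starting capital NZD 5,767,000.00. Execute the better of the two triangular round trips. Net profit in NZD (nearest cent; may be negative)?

Best loop NZD → ZAR → SGD → NZD:
NZD 5,767,000.00 ÷ 0.10101 (buy ZAR at ask) = ZAR 57,093,357.09
ZAR 57,093,357.09 ÷ 11.487 (buy SGD at ask) = SGD 4,970,258.30
SGD 4,970,258.30 ÷ 0.84919 (buy NZD at ask) = NZD 5,852,940.21

Net profit: NZD 85,940.21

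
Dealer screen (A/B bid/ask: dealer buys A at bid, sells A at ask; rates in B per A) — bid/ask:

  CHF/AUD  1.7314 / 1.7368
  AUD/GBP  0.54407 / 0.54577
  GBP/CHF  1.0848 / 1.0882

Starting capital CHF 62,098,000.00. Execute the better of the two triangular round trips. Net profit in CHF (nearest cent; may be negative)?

Best loop CHF → AUD → GBP → CHF:
CHF 62,098,000.00 × 1.7314 (sell CHF at bid) = AUD 107,516,477.20
AUD 107,516,477.20 × 0.54407 (sell AUD at bid) = GBP 58,496,489.75
GBP 58,496,489.75 × 1.0848 (sell GBP at bid) = CHF 63,456,992.08

Net profit: CHF 1,358,992.08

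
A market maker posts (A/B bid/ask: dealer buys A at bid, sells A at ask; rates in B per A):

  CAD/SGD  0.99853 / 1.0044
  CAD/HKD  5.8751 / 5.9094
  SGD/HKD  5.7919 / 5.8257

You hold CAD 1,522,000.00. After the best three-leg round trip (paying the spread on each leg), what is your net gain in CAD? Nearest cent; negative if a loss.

Best loop CAD → HKD → SGD → CAD:
CAD 1,522,000.00 × 5.8751 (sell CAD at bid) = HKD 8,941,902.20
HKD 8,941,902.20 ÷ 5.8257 (buy SGD at ask) = SGD 1,534,906.05
SGD 1,534,906.05 ÷ 1.0044 (buy CAD at ask) = CAD 1,528,182.05

Net profit: CAD 6,182.05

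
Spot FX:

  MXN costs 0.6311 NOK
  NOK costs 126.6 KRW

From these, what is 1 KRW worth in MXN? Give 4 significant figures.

1 KRW ÷ 126.6 = 0.00789889 NOK
0.00789889 NOK ÷ 0.6311 = 0.0125161 MXN

KRW/MXN = 0.01252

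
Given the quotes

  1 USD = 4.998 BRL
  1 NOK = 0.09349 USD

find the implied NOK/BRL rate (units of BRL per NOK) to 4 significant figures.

NOK/BRL = 0.4673

1 NOK × 0.09349 = 0.09349 USD
0.09349 USD × 4.998 = 0.467263 BRL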